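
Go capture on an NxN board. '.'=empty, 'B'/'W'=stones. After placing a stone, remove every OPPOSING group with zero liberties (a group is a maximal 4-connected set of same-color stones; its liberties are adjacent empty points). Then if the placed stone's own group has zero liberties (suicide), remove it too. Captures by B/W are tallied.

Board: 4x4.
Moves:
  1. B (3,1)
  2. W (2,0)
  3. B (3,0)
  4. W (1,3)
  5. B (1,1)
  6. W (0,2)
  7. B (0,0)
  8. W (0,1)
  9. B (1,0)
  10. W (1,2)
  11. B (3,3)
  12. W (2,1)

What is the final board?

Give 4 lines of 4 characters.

Answer: .WW.
..WW
WW..
BB.B

Derivation:
Move 1: B@(3,1) -> caps B=0 W=0
Move 2: W@(2,0) -> caps B=0 W=0
Move 3: B@(3,0) -> caps B=0 W=0
Move 4: W@(1,3) -> caps B=0 W=0
Move 5: B@(1,1) -> caps B=0 W=0
Move 6: W@(0,2) -> caps B=0 W=0
Move 7: B@(0,0) -> caps B=0 W=0
Move 8: W@(0,1) -> caps B=0 W=0
Move 9: B@(1,0) -> caps B=0 W=0
Move 10: W@(1,2) -> caps B=0 W=0
Move 11: B@(3,3) -> caps B=0 W=0
Move 12: W@(2,1) -> caps B=0 W=3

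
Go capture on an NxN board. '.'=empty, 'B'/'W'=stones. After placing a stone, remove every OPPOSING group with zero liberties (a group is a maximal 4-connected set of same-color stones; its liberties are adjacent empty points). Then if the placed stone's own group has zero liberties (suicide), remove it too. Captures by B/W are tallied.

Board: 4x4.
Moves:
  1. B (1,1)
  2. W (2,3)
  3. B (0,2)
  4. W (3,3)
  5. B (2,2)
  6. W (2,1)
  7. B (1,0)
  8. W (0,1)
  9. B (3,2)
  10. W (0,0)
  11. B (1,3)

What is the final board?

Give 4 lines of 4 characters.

Move 1: B@(1,1) -> caps B=0 W=0
Move 2: W@(2,3) -> caps B=0 W=0
Move 3: B@(0,2) -> caps B=0 W=0
Move 4: W@(3,3) -> caps B=0 W=0
Move 5: B@(2,2) -> caps B=0 W=0
Move 6: W@(2,1) -> caps B=0 W=0
Move 7: B@(1,0) -> caps B=0 W=0
Move 8: W@(0,1) -> caps B=0 W=0
Move 9: B@(3,2) -> caps B=0 W=0
Move 10: W@(0,0) -> caps B=0 W=0
Move 11: B@(1,3) -> caps B=2 W=0

Answer: ..B.
BB.B
.WB.
..B.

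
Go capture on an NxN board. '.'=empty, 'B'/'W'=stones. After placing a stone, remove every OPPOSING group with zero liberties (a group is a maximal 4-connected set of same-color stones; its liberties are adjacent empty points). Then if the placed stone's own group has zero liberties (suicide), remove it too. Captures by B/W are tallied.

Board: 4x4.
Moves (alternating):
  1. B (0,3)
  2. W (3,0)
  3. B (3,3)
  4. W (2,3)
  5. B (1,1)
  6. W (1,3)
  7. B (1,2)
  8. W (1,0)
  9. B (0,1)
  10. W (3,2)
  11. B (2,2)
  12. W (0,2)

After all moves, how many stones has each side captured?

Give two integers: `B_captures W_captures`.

Answer: 0 2

Derivation:
Move 1: B@(0,3) -> caps B=0 W=0
Move 2: W@(3,0) -> caps B=0 W=0
Move 3: B@(3,3) -> caps B=0 W=0
Move 4: W@(2,3) -> caps B=0 W=0
Move 5: B@(1,1) -> caps B=0 W=0
Move 6: W@(1,3) -> caps B=0 W=0
Move 7: B@(1,2) -> caps B=0 W=0
Move 8: W@(1,0) -> caps B=0 W=0
Move 9: B@(0,1) -> caps B=0 W=0
Move 10: W@(3,2) -> caps B=0 W=1
Move 11: B@(2,2) -> caps B=0 W=1
Move 12: W@(0,2) -> caps B=0 W=2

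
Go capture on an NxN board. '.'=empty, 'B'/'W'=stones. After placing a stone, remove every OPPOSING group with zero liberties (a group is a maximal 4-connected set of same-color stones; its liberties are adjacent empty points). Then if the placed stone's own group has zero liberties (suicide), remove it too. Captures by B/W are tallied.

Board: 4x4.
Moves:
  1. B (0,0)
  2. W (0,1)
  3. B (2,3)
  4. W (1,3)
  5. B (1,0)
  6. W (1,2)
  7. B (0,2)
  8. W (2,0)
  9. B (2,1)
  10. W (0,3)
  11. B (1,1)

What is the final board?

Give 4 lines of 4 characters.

Answer: BW.W
BBWW
WB.B
....

Derivation:
Move 1: B@(0,0) -> caps B=0 W=0
Move 2: W@(0,1) -> caps B=0 W=0
Move 3: B@(2,3) -> caps B=0 W=0
Move 4: W@(1,3) -> caps B=0 W=0
Move 5: B@(1,0) -> caps B=0 W=0
Move 6: W@(1,2) -> caps B=0 W=0
Move 7: B@(0,2) -> caps B=0 W=0
Move 8: W@(2,0) -> caps B=0 W=0
Move 9: B@(2,1) -> caps B=0 W=0
Move 10: W@(0,3) -> caps B=0 W=1
Move 11: B@(1,1) -> caps B=0 W=1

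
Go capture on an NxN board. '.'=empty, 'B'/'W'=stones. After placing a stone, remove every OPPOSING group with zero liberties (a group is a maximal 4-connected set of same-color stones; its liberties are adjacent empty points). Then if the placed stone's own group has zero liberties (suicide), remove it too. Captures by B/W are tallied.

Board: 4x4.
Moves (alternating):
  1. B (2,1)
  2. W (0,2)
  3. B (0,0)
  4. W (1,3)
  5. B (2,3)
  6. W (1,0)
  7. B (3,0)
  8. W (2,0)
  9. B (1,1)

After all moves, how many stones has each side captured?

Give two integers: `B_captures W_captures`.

Move 1: B@(2,1) -> caps B=0 W=0
Move 2: W@(0,2) -> caps B=0 W=0
Move 3: B@(0,0) -> caps B=0 W=0
Move 4: W@(1,3) -> caps B=0 W=0
Move 5: B@(2,3) -> caps B=0 W=0
Move 6: W@(1,0) -> caps B=0 W=0
Move 7: B@(3,0) -> caps B=0 W=0
Move 8: W@(2,0) -> caps B=0 W=0
Move 9: B@(1,1) -> caps B=2 W=0

Answer: 2 0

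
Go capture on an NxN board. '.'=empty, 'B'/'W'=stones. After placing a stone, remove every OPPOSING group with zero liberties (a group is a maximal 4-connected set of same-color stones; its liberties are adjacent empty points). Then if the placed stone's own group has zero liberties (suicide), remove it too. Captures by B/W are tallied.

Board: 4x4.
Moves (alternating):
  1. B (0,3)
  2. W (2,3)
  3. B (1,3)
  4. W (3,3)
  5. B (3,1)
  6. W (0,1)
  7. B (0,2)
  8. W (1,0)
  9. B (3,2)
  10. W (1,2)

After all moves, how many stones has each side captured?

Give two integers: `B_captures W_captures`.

Move 1: B@(0,3) -> caps B=0 W=0
Move 2: W@(2,3) -> caps B=0 W=0
Move 3: B@(1,3) -> caps B=0 W=0
Move 4: W@(3,3) -> caps B=0 W=0
Move 5: B@(3,1) -> caps B=0 W=0
Move 6: W@(0,1) -> caps B=0 W=0
Move 7: B@(0,2) -> caps B=0 W=0
Move 8: W@(1,0) -> caps B=0 W=0
Move 9: B@(3,2) -> caps B=0 W=0
Move 10: W@(1,2) -> caps B=0 W=3

Answer: 0 3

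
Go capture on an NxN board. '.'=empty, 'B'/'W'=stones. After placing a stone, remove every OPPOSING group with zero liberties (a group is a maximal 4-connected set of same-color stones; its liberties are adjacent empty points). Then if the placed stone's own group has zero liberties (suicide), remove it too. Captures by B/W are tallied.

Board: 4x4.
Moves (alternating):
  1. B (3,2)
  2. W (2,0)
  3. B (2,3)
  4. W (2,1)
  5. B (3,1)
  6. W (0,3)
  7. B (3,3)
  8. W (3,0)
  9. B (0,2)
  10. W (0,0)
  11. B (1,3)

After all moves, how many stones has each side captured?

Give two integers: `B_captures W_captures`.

Answer: 1 0

Derivation:
Move 1: B@(3,2) -> caps B=0 W=0
Move 2: W@(2,0) -> caps B=0 W=0
Move 3: B@(2,3) -> caps B=0 W=0
Move 4: W@(2,1) -> caps B=0 W=0
Move 5: B@(3,1) -> caps B=0 W=0
Move 6: W@(0,3) -> caps B=0 W=0
Move 7: B@(3,3) -> caps B=0 W=0
Move 8: W@(3,0) -> caps B=0 W=0
Move 9: B@(0,2) -> caps B=0 W=0
Move 10: W@(0,0) -> caps B=0 W=0
Move 11: B@(1,3) -> caps B=1 W=0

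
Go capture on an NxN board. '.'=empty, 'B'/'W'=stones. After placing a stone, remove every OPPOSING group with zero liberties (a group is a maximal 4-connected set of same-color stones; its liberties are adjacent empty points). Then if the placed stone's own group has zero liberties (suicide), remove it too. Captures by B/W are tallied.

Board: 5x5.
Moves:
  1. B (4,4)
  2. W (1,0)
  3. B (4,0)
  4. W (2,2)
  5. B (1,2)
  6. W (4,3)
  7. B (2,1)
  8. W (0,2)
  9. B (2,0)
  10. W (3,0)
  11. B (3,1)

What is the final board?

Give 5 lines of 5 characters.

Answer: ..W..
W.B..
BBW..
.B...
B..WB

Derivation:
Move 1: B@(4,4) -> caps B=0 W=0
Move 2: W@(1,0) -> caps B=0 W=0
Move 3: B@(4,0) -> caps B=0 W=0
Move 4: W@(2,2) -> caps B=0 W=0
Move 5: B@(1,2) -> caps B=0 W=0
Move 6: W@(4,3) -> caps B=0 W=0
Move 7: B@(2,1) -> caps B=0 W=0
Move 8: W@(0,2) -> caps B=0 W=0
Move 9: B@(2,0) -> caps B=0 W=0
Move 10: W@(3,0) -> caps B=0 W=0
Move 11: B@(3,1) -> caps B=1 W=0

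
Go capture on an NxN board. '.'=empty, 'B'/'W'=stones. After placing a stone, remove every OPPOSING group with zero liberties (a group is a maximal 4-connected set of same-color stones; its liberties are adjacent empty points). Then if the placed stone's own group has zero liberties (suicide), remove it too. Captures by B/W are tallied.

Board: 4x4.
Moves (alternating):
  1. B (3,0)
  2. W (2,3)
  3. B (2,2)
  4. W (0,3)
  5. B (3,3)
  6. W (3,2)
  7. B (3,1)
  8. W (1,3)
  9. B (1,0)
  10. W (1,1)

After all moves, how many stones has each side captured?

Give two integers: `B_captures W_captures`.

Move 1: B@(3,0) -> caps B=0 W=0
Move 2: W@(2,3) -> caps B=0 W=0
Move 3: B@(2,2) -> caps B=0 W=0
Move 4: W@(0,3) -> caps B=0 W=0
Move 5: B@(3,3) -> caps B=0 W=0
Move 6: W@(3,2) -> caps B=0 W=1
Move 7: B@(3,1) -> caps B=0 W=1
Move 8: W@(1,3) -> caps B=0 W=1
Move 9: B@(1,0) -> caps B=0 W=1
Move 10: W@(1,1) -> caps B=0 W=1

Answer: 0 1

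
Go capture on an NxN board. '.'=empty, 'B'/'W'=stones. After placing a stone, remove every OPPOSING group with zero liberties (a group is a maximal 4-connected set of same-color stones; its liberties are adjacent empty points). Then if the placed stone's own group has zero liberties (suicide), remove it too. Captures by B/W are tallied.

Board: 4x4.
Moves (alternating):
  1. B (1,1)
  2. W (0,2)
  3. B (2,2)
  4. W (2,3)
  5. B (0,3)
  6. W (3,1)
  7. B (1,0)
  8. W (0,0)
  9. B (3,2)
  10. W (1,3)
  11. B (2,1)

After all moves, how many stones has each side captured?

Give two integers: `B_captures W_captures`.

Move 1: B@(1,1) -> caps B=0 W=0
Move 2: W@(0,2) -> caps B=0 W=0
Move 3: B@(2,2) -> caps B=0 W=0
Move 4: W@(2,3) -> caps B=0 W=0
Move 5: B@(0,3) -> caps B=0 W=0
Move 6: W@(3,1) -> caps B=0 W=0
Move 7: B@(1,0) -> caps B=0 W=0
Move 8: W@(0,0) -> caps B=0 W=0
Move 9: B@(3,2) -> caps B=0 W=0
Move 10: W@(1,3) -> caps B=0 W=1
Move 11: B@(2,1) -> caps B=0 W=1

Answer: 0 1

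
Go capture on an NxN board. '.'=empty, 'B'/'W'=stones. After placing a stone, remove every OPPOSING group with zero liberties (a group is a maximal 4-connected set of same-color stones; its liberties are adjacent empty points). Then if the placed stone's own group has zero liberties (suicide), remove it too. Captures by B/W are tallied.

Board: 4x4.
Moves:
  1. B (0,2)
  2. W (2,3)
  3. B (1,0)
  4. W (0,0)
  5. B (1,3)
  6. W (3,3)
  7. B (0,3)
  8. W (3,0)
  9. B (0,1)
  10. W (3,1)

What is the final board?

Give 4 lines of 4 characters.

Answer: .BBB
B..B
...W
WW.W

Derivation:
Move 1: B@(0,2) -> caps B=0 W=0
Move 2: W@(2,3) -> caps B=0 W=0
Move 3: B@(1,0) -> caps B=0 W=0
Move 4: W@(0,0) -> caps B=0 W=0
Move 5: B@(1,3) -> caps B=0 W=0
Move 6: W@(3,3) -> caps B=0 W=0
Move 7: B@(0,3) -> caps B=0 W=0
Move 8: W@(3,0) -> caps B=0 W=0
Move 9: B@(0,1) -> caps B=1 W=0
Move 10: W@(3,1) -> caps B=1 W=0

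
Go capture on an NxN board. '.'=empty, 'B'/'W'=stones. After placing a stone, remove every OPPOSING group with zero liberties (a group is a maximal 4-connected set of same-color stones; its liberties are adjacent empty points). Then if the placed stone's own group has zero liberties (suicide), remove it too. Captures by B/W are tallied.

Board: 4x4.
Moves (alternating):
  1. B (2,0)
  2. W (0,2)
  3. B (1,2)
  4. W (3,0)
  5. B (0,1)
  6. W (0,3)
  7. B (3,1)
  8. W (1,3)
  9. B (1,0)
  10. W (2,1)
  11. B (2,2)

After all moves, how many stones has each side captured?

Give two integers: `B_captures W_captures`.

Answer: 1 0

Derivation:
Move 1: B@(2,0) -> caps B=0 W=0
Move 2: W@(0,2) -> caps B=0 W=0
Move 3: B@(1,2) -> caps B=0 W=0
Move 4: W@(3,0) -> caps B=0 W=0
Move 5: B@(0,1) -> caps B=0 W=0
Move 6: W@(0,3) -> caps B=0 W=0
Move 7: B@(3,1) -> caps B=1 W=0
Move 8: W@(1,3) -> caps B=1 W=0
Move 9: B@(1,0) -> caps B=1 W=0
Move 10: W@(2,1) -> caps B=1 W=0
Move 11: B@(2,2) -> caps B=1 W=0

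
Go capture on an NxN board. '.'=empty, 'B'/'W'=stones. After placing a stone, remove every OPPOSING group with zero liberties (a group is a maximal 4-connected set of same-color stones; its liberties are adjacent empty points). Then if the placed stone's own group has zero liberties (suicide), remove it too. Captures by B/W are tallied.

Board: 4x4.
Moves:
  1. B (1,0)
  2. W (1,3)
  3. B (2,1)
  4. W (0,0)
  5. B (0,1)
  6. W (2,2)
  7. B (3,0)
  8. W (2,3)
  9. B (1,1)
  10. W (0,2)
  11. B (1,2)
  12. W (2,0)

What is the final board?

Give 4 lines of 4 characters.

Move 1: B@(1,0) -> caps B=0 W=0
Move 2: W@(1,3) -> caps B=0 W=0
Move 3: B@(2,1) -> caps B=0 W=0
Move 4: W@(0,0) -> caps B=0 W=0
Move 5: B@(0,1) -> caps B=1 W=0
Move 6: W@(2,2) -> caps B=1 W=0
Move 7: B@(3,0) -> caps B=1 W=0
Move 8: W@(2,3) -> caps B=1 W=0
Move 9: B@(1,1) -> caps B=1 W=0
Move 10: W@(0,2) -> caps B=1 W=0
Move 11: B@(1,2) -> caps B=1 W=0
Move 12: W@(2,0) -> caps B=1 W=0

Answer: .BW.
BBBW
.BWW
B...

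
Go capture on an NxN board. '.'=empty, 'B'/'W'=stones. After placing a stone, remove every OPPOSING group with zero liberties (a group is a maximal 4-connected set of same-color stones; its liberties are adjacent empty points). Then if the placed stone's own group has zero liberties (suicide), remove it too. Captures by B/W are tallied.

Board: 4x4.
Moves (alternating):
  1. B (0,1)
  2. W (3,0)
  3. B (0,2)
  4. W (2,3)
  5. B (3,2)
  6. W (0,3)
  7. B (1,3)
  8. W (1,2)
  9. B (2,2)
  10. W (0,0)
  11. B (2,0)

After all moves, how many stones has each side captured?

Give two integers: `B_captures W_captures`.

Move 1: B@(0,1) -> caps B=0 W=0
Move 2: W@(3,0) -> caps B=0 W=0
Move 3: B@(0,2) -> caps B=0 W=0
Move 4: W@(2,3) -> caps B=0 W=0
Move 5: B@(3,2) -> caps B=0 W=0
Move 6: W@(0,3) -> caps B=0 W=0
Move 7: B@(1,3) -> caps B=1 W=0
Move 8: W@(1,2) -> caps B=1 W=0
Move 9: B@(2,2) -> caps B=1 W=0
Move 10: W@(0,0) -> caps B=1 W=0
Move 11: B@(2,0) -> caps B=1 W=0

Answer: 1 0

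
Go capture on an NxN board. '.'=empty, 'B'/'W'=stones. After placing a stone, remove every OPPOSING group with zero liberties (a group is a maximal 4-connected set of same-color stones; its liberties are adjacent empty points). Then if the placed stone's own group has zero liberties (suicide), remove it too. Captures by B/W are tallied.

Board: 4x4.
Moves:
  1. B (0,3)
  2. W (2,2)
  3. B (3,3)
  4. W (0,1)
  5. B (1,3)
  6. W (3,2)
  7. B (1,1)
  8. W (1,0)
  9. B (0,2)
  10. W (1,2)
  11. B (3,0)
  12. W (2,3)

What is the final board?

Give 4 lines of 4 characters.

Move 1: B@(0,3) -> caps B=0 W=0
Move 2: W@(2,2) -> caps B=0 W=0
Move 3: B@(3,3) -> caps B=0 W=0
Move 4: W@(0,1) -> caps B=0 W=0
Move 5: B@(1,3) -> caps B=0 W=0
Move 6: W@(3,2) -> caps B=0 W=0
Move 7: B@(1,1) -> caps B=0 W=0
Move 8: W@(1,0) -> caps B=0 W=0
Move 9: B@(0,2) -> caps B=0 W=0
Move 10: W@(1,2) -> caps B=0 W=0
Move 11: B@(3,0) -> caps B=0 W=0
Move 12: W@(2,3) -> caps B=0 W=4

Answer: .W..
WBW.
..WW
B.W.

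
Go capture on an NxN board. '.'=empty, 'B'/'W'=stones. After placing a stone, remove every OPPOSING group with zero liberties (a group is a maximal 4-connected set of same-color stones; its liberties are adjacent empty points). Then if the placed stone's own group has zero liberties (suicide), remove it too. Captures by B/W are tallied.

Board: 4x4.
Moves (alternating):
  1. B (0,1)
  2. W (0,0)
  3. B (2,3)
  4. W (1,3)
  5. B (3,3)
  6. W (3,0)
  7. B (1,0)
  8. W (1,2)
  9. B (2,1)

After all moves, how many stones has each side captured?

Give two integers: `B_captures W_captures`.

Move 1: B@(0,1) -> caps B=0 W=0
Move 2: W@(0,0) -> caps B=0 W=0
Move 3: B@(2,3) -> caps B=0 W=0
Move 4: W@(1,3) -> caps B=0 W=0
Move 5: B@(3,3) -> caps B=0 W=0
Move 6: W@(3,0) -> caps B=0 W=0
Move 7: B@(1,0) -> caps B=1 W=0
Move 8: W@(1,2) -> caps B=1 W=0
Move 9: B@(2,1) -> caps B=1 W=0

Answer: 1 0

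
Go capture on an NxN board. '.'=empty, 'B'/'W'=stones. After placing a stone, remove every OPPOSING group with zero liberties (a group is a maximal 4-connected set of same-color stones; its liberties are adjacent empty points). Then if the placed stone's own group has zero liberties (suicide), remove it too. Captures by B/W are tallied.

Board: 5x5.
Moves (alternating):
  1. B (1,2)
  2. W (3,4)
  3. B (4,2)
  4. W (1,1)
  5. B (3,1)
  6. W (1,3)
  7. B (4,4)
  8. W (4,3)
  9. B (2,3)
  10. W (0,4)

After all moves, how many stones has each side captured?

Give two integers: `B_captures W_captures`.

Move 1: B@(1,2) -> caps B=0 W=0
Move 2: W@(3,4) -> caps B=0 W=0
Move 3: B@(4,2) -> caps B=0 W=0
Move 4: W@(1,1) -> caps B=0 W=0
Move 5: B@(3,1) -> caps B=0 W=0
Move 6: W@(1,3) -> caps B=0 W=0
Move 7: B@(4,4) -> caps B=0 W=0
Move 8: W@(4,3) -> caps B=0 W=1
Move 9: B@(2,3) -> caps B=0 W=1
Move 10: W@(0,4) -> caps B=0 W=1

Answer: 0 1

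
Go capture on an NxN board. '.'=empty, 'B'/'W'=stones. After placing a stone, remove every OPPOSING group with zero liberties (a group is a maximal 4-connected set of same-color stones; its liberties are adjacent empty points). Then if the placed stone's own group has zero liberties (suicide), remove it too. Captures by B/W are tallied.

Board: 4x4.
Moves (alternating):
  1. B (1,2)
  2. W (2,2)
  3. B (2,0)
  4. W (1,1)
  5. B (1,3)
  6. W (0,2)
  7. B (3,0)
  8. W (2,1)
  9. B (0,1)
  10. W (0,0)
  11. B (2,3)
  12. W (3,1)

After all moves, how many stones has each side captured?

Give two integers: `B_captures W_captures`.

Answer: 0 1

Derivation:
Move 1: B@(1,2) -> caps B=0 W=0
Move 2: W@(2,2) -> caps B=0 W=0
Move 3: B@(2,0) -> caps B=0 W=0
Move 4: W@(1,1) -> caps B=0 W=0
Move 5: B@(1,3) -> caps B=0 W=0
Move 6: W@(0,2) -> caps B=0 W=0
Move 7: B@(3,0) -> caps B=0 W=0
Move 8: W@(2,1) -> caps B=0 W=0
Move 9: B@(0,1) -> caps B=0 W=0
Move 10: W@(0,0) -> caps B=0 W=1
Move 11: B@(2,3) -> caps B=0 W=1
Move 12: W@(3,1) -> caps B=0 W=1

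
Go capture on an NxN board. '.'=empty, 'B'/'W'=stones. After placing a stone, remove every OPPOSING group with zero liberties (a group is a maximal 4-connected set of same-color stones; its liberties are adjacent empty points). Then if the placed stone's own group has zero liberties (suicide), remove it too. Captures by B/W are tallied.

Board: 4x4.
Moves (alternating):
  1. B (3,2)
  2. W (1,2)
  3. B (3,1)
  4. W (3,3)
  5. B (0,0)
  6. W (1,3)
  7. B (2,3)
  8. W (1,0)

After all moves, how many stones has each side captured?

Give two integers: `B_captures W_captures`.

Move 1: B@(3,2) -> caps B=0 W=0
Move 2: W@(1,2) -> caps B=0 W=0
Move 3: B@(3,1) -> caps B=0 W=0
Move 4: W@(3,3) -> caps B=0 W=0
Move 5: B@(0,0) -> caps B=0 W=0
Move 6: W@(1,3) -> caps B=0 W=0
Move 7: B@(2,3) -> caps B=1 W=0
Move 8: W@(1,0) -> caps B=1 W=0

Answer: 1 0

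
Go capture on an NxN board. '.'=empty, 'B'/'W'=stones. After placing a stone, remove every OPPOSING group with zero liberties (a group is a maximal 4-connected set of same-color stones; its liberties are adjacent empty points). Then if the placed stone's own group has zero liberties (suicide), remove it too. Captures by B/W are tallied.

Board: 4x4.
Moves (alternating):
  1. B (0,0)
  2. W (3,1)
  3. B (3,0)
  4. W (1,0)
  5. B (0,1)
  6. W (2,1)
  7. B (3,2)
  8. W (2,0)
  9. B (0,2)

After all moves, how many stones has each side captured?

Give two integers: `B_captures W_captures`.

Move 1: B@(0,0) -> caps B=0 W=0
Move 2: W@(3,1) -> caps B=0 W=0
Move 3: B@(3,0) -> caps B=0 W=0
Move 4: W@(1,0) -> caps B=0 W=0
Move 5: B@(0,1) -> caps B=0 W=0
Move 6: W@(2,1) -> caps B=0 W=0
Move 7: B@(3,2) -> caps B=0 W=0
Move 8: W@(2,0) -> caps B=0 W=1
Move 9: B@(0,2) -> caps B=0 W=1

Answer: 0 1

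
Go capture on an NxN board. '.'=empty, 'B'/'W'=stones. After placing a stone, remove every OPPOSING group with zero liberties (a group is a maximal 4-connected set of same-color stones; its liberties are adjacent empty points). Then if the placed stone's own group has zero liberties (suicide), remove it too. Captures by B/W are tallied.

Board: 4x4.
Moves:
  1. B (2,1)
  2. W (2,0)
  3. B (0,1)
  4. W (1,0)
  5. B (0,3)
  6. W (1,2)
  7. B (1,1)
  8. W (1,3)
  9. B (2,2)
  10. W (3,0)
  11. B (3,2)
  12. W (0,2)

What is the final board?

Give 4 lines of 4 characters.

Move 1: B@(2,1) -> caps B=0 W=0
Move 2: W@(2,0) -> caps B=0 W=0
Move 3: B@(0,1) -> caps B=0 W=0
Move 4: W@(1,0) -> caps B=0 W=0
Move 5: B@(0,3) -> caps B=0 W=0
Move 6: W@(1,2) -> caps B=0 W=0
Move 7: B@(1,1) -> caps B=0 W=0
Move 8: W@(1,3) -> caps B=0 W=0
Move 9: B@(2,2) -> caps B=0 W=0
Move 10: W@(3,0) -> caps B=0 W=0
Move 11: B@(3,2) -> caps B=0 W=0
Move 12: W@(0,2) -> caps B=0 W=1

Answer: .BW.
WBWW
WBB.
W.B.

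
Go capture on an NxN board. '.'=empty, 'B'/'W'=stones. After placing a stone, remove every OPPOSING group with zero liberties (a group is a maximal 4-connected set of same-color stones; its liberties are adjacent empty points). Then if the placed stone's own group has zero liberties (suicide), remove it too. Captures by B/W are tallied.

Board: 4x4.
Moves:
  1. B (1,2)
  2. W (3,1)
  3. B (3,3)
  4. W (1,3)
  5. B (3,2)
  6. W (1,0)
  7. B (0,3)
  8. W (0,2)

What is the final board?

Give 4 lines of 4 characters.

Move 1: B@(1,2) -> caps B=0 W=0
Move 2: W@(3,1) -> caps B=0 W=0
Move 3: B@(3,3) -> caps B=0 W=0
Move 4: W@(1,3) -> caps B=0 W=0
Move 5: B@(3,2) -> caps B=0 W=0
Move 6: W@(1,0) -> caps B=0 W=0
Move 7: B@(0,3) -> caps B=0 W=0
Move 8: W@(0,2) -> caps B=0 W=1

Answer: ..W.
W.BW
....
.WBB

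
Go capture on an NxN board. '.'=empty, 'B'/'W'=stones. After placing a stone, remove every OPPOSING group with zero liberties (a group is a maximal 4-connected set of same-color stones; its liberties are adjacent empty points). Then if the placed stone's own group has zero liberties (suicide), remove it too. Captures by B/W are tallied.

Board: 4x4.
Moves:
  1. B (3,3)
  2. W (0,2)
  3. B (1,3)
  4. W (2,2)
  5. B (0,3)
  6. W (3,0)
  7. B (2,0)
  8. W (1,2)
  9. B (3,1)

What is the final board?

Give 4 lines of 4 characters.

Answer: ..WB
..WB
B.W.
.B.B

Derivation:
Move 1: B@(3,3) -> caps B=0 W=0
Move 2: W@(0,2) -> caps B=0 W=0
Move 3: B@(1,3) -> caps B=0 W=0
Move 4: W@(2,2) -> caps B=0 W=0
Move 5: B@(0,3) -> caps B=0 W=0
Move 6: W@(3,0) -> caps B=0 W=0
Move 7: B@(2,0) -> caps B=0 W=0
Move 8: W@(1,2) -> caps B=0 W=0
Move 9: B@(3,1) -> caps B=1 W=0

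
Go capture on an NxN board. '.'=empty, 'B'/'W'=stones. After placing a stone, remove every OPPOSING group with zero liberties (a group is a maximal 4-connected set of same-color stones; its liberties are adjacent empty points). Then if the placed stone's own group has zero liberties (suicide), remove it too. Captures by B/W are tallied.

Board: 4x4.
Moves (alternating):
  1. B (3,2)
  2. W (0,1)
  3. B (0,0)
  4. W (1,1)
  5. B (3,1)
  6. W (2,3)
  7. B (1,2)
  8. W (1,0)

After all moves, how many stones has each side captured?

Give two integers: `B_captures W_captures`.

Move 1: B@(3,2) -> caps B=0 W=0
Move 2: W@(0,1) -> caps B=0 W=0
Move 3: B@(0,0) -> caps B=0 W=0
Move 4: W@(1,1) -> caps B=0 W=0
Move 5: B@(3,1) -> caps B=0 W=0
Move 6: W@(2,3) -> caps B=0 W=0
Move 7: B@(1,2) -> caps B=0 W=0
Move 8: W@(1,0) -> caps B=0 W=1

Answer: 0 1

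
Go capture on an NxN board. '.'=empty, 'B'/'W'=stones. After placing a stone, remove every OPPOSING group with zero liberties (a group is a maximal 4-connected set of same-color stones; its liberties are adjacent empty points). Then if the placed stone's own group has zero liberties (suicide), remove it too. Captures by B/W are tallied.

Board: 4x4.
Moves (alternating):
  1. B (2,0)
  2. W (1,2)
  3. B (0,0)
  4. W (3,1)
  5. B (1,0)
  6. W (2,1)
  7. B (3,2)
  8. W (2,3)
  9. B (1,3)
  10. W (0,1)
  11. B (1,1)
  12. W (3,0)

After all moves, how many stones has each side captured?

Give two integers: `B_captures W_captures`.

Move 1: B@(2,0) -> caps B=0 W=0
Move 2: W@(1,2) -> caps B=0 W=0
Move 3: B@(0,0) -> caps B=0 W=0
Move 4: W@(3,1) -> caps B=0 W=0
Move 5: B@(1,0) -> caps B=0 W=0
Move 6: W@(2,1) -> caps B=0 W=0
Move 7: B@(3,2) -> caps B=0 W=0
Move 8: W@(2,3) -> caps B=0 W=0
Move 9: B@(1,3) -> caps B=0 W=0
Move 10: W@(0,1) -> caps B=0 W=0
Move 11: B@(1,1) -> caps B=0 W=0
Move 12: W@(3,0) -> caps B=0 W=4

Answer: 0 4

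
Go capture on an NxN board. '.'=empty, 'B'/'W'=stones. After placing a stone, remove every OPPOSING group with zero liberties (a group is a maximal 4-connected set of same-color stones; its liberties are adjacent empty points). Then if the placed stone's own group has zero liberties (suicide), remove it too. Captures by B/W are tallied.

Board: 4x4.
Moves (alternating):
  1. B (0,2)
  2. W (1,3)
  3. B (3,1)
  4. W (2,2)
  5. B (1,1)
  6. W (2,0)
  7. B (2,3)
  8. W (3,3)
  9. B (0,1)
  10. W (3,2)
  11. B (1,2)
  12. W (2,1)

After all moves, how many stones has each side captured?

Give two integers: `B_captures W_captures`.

Answer: 0 1

Derivation:
Move 1: B@(0,2) -> caps B=0 W=0
Move 2: W@(1,3) -> caps B=0 W=0
Move 3: B@(3,1) -> caps B=0 W=0
Move 4: W@(2,2) -> caps B=0 W=0
Move 5: B@(1,1) -> caps B=0 W=0
Move 6: W@(2,0) -> caps B=0 W=0
Move 7: B@(2,3) -> caps B=0 W=0
Move 8: W@(3,3) -> caps B=0 W=1
Move 9: B@(0,1) -> caps B=0 W=1
Move 10: W@(3,2) -> caps B=0 W=1
Move 11: B@(1,2) -> caps B=0 W=1
Move 12: W@(2,1) -> caps B=0 W=1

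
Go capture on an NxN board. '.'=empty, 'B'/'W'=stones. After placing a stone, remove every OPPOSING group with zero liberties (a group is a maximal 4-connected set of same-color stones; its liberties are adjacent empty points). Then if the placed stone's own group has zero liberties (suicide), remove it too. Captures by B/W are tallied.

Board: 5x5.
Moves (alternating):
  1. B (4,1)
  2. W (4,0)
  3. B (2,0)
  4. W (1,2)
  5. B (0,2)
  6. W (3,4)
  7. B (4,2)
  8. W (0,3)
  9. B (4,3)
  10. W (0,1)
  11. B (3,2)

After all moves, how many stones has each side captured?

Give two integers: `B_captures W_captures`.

Move 1: B@(4,1) -> caps B=0 W=0
Move 2: W@(4,0) -> caps B=0 W=0
Move 3: B@(2,0) -> caps B=0 W=0
Move 4: W@(1,2) -> caps B=0 W=0
Move 5: B@(0,2) -> caps B=0 W=0
Move 6: W@(3,4) -> caps B=0 W=0
Move 7: B@(4,2) -> caps B=0 W=0
Move 8: W@(0,3) -> caps B=0 W=0
Move 9: B@(4,3) -> caps B=0 W=0
Move 10: W@(0,1) -> caps B=0 W=1
Move 11: B@(3,2) -> caps B=0 W=1

Answer: 0 1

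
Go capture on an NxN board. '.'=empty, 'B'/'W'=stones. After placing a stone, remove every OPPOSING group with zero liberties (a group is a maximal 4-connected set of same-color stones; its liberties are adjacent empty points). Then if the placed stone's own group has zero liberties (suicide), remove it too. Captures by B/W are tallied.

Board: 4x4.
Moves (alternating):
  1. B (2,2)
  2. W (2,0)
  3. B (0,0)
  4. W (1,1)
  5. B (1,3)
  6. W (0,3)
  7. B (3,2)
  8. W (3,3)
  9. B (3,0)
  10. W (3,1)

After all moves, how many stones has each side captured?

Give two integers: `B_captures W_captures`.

Move 1: B@(2,2) -> caps B=0 W=0
Move 2: W@(2,0) -> caps B=0 W=0
Move 3: B@(0,0) -> caps B=0 W=0
Move 4: W@(1,1) -> caps B=0 W=0
Move 5: B@(1,3) -> caps B=0 W=0
Move 6: W@(0,3) -> caps B=0 W=0
Move 7: B@(3,2) -> caps B=0 W=0
Move 8: W@(3,3) -> caps B=0 W=0
Move 9: B@(3,0) -> caps B=0 W=0
Move 10: W@(3,1) -> caps B=0 W=1

Answer: 0 1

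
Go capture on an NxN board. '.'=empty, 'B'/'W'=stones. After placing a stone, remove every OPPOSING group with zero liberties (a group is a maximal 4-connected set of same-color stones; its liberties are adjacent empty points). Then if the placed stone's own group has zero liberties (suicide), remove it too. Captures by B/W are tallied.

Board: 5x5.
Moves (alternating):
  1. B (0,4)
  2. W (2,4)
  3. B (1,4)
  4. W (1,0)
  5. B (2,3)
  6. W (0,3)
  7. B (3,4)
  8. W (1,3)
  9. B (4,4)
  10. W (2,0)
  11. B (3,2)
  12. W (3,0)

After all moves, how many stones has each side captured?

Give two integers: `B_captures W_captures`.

Move 1: B@(0,4) -> caps B=0 W=0
Move 2: W@(2,4) -> caps B=0 W=0
Move 3: B@(1,4) -> caps B=0 W=0
Move 4: W@(1,0) -> caps B=0 W=0
Move 5: B@(2,3) -> caps B=0 W=0
Move 6: W@(0,3) -> caps B=0 W=0
Move 7: B@(3,4) -> caps B=1 W=0
Move 8: W@(1,3) -> caps B=1 W=0
Move 9: B@(4,4) -> caps B=1 W=0
Move 10: W@(2,0) -> caps B=1 W=0
Move 11: B@(3,2) -> caps B=1 W=0
Move 12: W@(3,0) -> caps B=1 W=0

Answer: 1 0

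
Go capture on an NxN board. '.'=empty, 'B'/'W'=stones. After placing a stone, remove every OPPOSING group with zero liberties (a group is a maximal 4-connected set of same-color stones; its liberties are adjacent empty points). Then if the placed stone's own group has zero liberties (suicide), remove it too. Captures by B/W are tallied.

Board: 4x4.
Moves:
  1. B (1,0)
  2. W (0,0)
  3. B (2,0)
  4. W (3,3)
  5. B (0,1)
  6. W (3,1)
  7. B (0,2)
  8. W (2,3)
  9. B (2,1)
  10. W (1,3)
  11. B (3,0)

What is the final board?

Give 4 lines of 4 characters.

Answer: .BB.
B..W
BB.W
BW.W

Derivation:
Move 1: B@(1,0) -> caps B=0 W=0
Move 2: W@(0,0) -> caps B=0 W=0
Move 3: B@(2,0) -> caps B=0 W=0
Move 4: W@(3,3) -> caps B=0 W=0
Move 5: B@(0,1) -> caps B=1 W=0
Move 6: W@(3,1) -> caps B=1 W=0
Move 7: B@(0,2) -> caps B=1 W=0
Move 8: W@(2,3) -> caps B=1 W=0
Move 9: B@(2,1) -> caps B=1 W=0
Move 10: W@(1,3) -> caps B=1 W=0
Move 11: B@(3,0) -> caps B=1 W=0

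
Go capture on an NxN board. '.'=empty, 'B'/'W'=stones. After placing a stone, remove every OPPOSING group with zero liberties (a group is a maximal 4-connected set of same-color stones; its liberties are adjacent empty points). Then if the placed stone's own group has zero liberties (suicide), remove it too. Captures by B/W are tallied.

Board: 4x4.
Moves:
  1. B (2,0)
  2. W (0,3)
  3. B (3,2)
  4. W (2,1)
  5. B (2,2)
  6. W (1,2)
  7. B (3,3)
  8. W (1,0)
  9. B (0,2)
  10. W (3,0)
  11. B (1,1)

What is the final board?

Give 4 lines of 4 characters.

Move 1: B@(2,0) -> caps B=0 W=0
Move 2: W@(0,3) -> caps B=0 W=0
Move 3: B@(3,2) -> caps B=0 W=0
Move 4: W@(2,1) -> caps B=0 W=0
Move 5: B@(2,2) -> caps B=0 W=0
Move 6: W@(1,2) -> caps B=0 W=0
Move 7: B@(3,3) -> caps B=0 W=0
Move 8: W@(1,0) -> caps B=0 W=0
Move 9: B@(0,2) -> caps B=0 W=0
Move 10: W@(3,0) -> caps B=0 W=1
Move 11: B@(1,1) -> caps B=0 W=1

Answer: ..BW
WBW.
.WB.
W.BB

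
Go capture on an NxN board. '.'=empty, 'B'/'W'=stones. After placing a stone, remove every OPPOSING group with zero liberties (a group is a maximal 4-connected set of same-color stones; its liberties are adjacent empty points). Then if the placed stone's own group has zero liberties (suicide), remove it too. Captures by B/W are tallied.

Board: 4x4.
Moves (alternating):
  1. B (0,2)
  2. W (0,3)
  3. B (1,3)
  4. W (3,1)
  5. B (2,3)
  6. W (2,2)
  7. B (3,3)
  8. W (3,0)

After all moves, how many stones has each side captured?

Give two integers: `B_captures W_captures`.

Move 1: B@(0,2) -> caps B=0 W=0
Move 2: W@(0,3) -> caps B=0 W=0
Move 3: B@(1,3) -> caps B=1 W=0
Move 4: W@(3,1) -> caps B=1 W=0
Move 5: B@(2,3) -> caps B=1 W=0
Move 6: W@(2,2) -> caps B=1 W=0
Move 7: B@(3,3) -> caps B=1 W=0
Move 8: W@(3,0) -> caps B=1 W=0

Answer: 1 0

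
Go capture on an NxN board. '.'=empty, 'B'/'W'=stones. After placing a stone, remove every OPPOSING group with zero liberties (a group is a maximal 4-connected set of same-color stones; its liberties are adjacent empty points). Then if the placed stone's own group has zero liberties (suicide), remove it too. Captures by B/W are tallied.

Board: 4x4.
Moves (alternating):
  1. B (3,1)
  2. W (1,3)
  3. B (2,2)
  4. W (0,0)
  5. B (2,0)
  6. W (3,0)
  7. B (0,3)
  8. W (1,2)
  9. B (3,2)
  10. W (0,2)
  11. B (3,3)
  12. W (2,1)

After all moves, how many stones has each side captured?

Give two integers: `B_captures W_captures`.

Move 1: B@(3,1) -> caps B=0 W=0
Move 2: W@(1,3) -> caps B=0 W=0
Move 3: B@(2,2) -> caps B=0 W=0
Move 4: W@(0,0) -> caps B=0 W=0
Move 5: B@(2,0) -> caps B=0 W=0
Move 6: W@(3,0) -> caps B=0 W=0
Move 7: B@(0,3) -> caps B=0 W=0
Move 8: W@(1,2) -> caps B=0 W=0
Move 9: B@(3,2) -> caps B=0 W=0
Move 10: W@(0,2) -> caps B=0 W=1
Move 11: B@(3,3) -> caps B=0 W=1
Move 12: W@(2,1) -> caps B=0 W=1

Answer: 0 1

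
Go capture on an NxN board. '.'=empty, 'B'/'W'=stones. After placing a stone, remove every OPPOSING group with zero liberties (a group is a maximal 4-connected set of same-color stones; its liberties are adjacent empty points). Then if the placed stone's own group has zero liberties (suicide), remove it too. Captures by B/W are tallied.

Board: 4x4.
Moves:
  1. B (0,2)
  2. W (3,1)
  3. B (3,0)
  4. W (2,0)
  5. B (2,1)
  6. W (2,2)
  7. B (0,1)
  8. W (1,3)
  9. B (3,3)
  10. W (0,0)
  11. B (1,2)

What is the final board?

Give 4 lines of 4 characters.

Move 1: B@(0,2) -> caps B=0 W=0
Move 2: W@(3,1) -> caps B=0 W=0
Move 3: B@(3,0) -> caps B=0 W=0
Move 4: W@(2,0) -> caps B=0 W=1
Move 5: B@(2,1) -> caps B=0 W=1
Move 6: W@(2,2) -> caps B=0 W=1
Move 7: B@(0,1) -> caps B=0 W=1
Move 8: W@(1,3) -> caps B=0 W=1
Move 9: B@(3,3) -> caps B=0 W=1
Move 10: W@(0,0) -> caps B=0 W=1
Move 11: B@(1,2) -> caps B=0 W=1

Answer: WBB.
..BW
WBW.
.W.B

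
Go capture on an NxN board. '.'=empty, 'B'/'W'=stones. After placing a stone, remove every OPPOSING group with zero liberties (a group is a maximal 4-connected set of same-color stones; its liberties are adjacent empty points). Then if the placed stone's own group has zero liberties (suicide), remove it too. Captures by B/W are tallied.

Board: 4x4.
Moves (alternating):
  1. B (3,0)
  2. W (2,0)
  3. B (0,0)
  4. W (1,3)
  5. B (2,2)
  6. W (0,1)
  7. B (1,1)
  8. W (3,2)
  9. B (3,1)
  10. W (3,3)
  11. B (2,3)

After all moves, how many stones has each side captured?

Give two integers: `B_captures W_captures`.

Move 1: B@(3,0) -> caps B=0 W=0
Move 2: W@(2,0) -> caps B=0 W=0
Move 3: B@(0,0) -> caps B=0 W=0
Move 4: W@(1,3) -> caps B=0 W=0
Move 5: B@(2,2) -> caps B=0 W=0
Move 6: W@(0,1) -> caps B=0 W=0
Move 7: B@(1,1) -> caps B=0 W=0
Move 8: W@(3,2) -> caps B=0 W=0
Move 9: B@(3,1) -> caps B=0 W=0
Move 10: W@(3,3) -> caps B=0 W=0
Move 11: B@(2,3) -> caps B=2 W=0

Answer: 2 0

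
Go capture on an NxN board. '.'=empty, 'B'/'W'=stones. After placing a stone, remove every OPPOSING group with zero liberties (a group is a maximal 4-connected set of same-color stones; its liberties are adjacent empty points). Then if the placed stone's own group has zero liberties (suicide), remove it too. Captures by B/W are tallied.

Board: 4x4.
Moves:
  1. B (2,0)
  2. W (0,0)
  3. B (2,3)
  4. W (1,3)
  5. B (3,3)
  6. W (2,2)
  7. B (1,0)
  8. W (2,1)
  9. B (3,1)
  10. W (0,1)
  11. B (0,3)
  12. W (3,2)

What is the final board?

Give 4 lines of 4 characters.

Answer: WW.B
B..W
BWW.
.BW.

Derivation:
Move 1: B@(2,0) -> caps B=0 W=0
Move 2: W@(0,0) -> caps B=0 W=0
Move 3: B@(2,3) -> caps B=0 W=0
Move 4: W@(1,3) -> caps B=0 W=0
Move 5: B@(3,3) -> caps B=0 W=0
Move 6: W@(2,2) -> caps B=0 W=0
Move 7: B@(1,0) -> caps B=0 W=0
Move 8: W@(2,1) -> caps B=0 W=0
Move 9: B@(3,1) -> caps B=0 W=0
Move 10: W@(0,1) -> caps B=0 W=0
Move 11: B@(0,3) -> caps B=0 W=0
Move 12: W@(3,2) -> caps B=0 W=2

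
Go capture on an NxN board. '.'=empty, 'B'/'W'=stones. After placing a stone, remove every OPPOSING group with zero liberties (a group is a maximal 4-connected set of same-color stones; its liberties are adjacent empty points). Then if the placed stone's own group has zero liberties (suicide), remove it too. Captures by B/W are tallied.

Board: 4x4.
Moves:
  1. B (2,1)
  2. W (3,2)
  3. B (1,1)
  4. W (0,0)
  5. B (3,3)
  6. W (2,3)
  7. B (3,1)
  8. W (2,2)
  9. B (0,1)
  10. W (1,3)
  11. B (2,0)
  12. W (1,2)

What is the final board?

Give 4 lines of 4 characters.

Move 1: B@(2,1) -> caps B=0 W=0
Move 2: W@(3,2) -> caps B=0 W=0
Move 3: B@(1,1) -> caps B=0 W=0
Move 4: W@(0,0) -> caps B=0 W=0
Move 5: B@(3,3) -> caps B=0 W=0
Move 6: W@(2,3) -> caps B=0 W=1
Move 7: B@(3,1) -> caps B=0 W=1
Move 8: W@(2,2) -> caps B=0 W=1
Move 9: B@(0,1) -> caps B=0 W=1
Move 10: W@(1,3) -> caps B=0 W=1
Move 11: B@(2,0) -> caps B=0 W=1
Move 12: W@(1,2) -> caps B=0 W=1

Answer: WB..
.BWW
BBWW
.BW.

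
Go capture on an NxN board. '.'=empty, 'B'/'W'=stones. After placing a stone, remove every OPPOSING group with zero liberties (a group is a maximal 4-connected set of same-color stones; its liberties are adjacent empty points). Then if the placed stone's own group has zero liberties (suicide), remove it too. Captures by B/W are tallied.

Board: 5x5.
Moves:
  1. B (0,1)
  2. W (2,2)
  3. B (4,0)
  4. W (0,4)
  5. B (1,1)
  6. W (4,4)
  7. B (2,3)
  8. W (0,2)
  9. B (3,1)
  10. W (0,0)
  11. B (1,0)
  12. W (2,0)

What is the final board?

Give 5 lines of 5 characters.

Answer: .BW.W
BB...
W.WB.
.B...
B...W

Derivation:
Move 1: B@(0,1) -> caps B=0 W=0
Move 2: W@(2,2) -> caps B=0 W=0
Move 3: B@(4,0) -> caps B=0 W=0
Move 4: W@(0,4) -> caps B=0 W=0
Move 5: B@(1,1) -> caps B=0 W=0
Move 6: W@(4,4) -> caps B=0 W=0
Move 7: B@(2,3) -> caps B=0 W=0
Move 8: W@(0,2) -> caps B=0 W=0
Move 9: B@(3,1) -> caps B=0 W=0
Move 10: W@(0,0) -> caps B=0 W=0
Move 11: B@(1,0) -> caps B=1 W=0
Move 12: W@(2,0) -> caps B=1 W=0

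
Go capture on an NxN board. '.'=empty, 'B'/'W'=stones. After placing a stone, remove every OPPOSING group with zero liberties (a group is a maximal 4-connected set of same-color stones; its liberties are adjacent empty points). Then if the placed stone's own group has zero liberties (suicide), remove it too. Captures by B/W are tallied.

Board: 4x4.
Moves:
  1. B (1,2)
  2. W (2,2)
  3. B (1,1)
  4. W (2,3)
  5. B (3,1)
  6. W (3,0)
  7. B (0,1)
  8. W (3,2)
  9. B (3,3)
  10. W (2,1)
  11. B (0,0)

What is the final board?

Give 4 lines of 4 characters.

Move 1: B@(1,2) -> caps B=0 W=0
Move 2: W@(2,2) -> caps B=0 W=0
Move 3: B@(1,1) -> caps B=0 W=0
Move 4: W@(2,3) -> caps B=0 W=0
Move 5: B@(3,1) -> caps B=0 W=0
Move 6: W@(3,0) -> caps B=0 W=0
Move 7: B@(0,1) -> caps B=0 W=0
Move 8: W@(3,2) -> caps B=0 W=0
Move 9: B@(3,3) -> caps B=0 W=0
Move 10: W@(2,1) -> caps B=0 W=1
Move 11: B@(0,0) -> caps B=0 W=1

Answer: BB..
.BB.
.WWW
W.W.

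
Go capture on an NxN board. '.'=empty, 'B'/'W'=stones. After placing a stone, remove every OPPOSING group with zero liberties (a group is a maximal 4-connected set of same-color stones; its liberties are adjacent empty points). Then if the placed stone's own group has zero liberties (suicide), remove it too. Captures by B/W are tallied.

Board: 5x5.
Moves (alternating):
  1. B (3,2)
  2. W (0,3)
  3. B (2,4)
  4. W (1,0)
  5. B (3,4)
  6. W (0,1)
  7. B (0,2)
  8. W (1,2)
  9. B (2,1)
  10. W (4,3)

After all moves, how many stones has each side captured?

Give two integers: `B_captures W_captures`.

Move 1: B@(3,2) -> caps B=0 W=0
Move 2: W@(0,3) -> caps B=0 W=0
Move 3: B@(2,4) -> caps B=0 W=0
Move 4: W@(1,0) -> caps B=0 W=0
Move 5: B@(3,4) -> caps B=0 W=0
Move 6: W@(0,1) -> caps B=0 W=0
Move 7: B@(0,2) -> caps B=0 W=0
Move 8: W@(1,2) -> caps B=0 W=1
Move 9: B@(2,1) -> caps B=0 W=1
Move 10: W@(4,3) -> caps B=0 W=1

Answer: 0 1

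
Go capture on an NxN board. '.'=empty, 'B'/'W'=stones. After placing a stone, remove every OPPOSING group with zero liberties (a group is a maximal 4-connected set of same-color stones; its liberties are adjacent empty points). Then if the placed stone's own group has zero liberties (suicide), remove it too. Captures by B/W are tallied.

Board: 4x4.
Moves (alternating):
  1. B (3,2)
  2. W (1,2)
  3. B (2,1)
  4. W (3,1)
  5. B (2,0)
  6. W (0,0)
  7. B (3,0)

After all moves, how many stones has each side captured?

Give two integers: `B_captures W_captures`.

Answer: 1 0

Derivation:
Move 1: B@(3,2) -> caps B=0 W=0
Move 2: W@(1,2) -> caps B=0 W=0
Move 3: B@(2,1) -> caps B=0 W=0
Move 4: W@(3,1) -> caps B=0 W=0
Move 5: B@(2,0) -> caps B=0 W=0
Move 6: W@(0,0) -> caps B=0 W=0
Move 7: B@(3,0) -> caps B=1 W=0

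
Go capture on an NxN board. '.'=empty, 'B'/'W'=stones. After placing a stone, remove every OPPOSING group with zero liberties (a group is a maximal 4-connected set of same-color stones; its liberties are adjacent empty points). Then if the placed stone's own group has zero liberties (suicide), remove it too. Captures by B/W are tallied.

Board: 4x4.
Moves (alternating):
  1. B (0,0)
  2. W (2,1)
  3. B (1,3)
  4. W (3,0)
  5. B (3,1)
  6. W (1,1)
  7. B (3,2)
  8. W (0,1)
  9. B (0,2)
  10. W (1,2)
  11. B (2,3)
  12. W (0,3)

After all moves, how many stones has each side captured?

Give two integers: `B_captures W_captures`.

Answer: 0 1

Derivation:
Move 1: B@(0,0) -> caps B=0 W=0
Move 2: W@(2,1) -> caps B=0 W=0
Move 3: B@(1,3) -> caps B=0 W=0
Move 4: W@(3,0) -> caps B=0 W=0
Move 5: B@(3,1) -> caps B=0 W=0
Move 6: W@(1,1) -> caps B=0 W=0
Move 7: B@(3,2) -> caps B=0 W=0
Move 8: W@(0,1) -> caps B=0 W=0
Move 9: B@(0,2) -> caps B=0 W=0
Move 10: W@(1,2) -> caps B=0 W=0
Move 11: B@(2,3) -> caps B=0 W=0
Move 12: W@(0,3) -> caps B=0 W=1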